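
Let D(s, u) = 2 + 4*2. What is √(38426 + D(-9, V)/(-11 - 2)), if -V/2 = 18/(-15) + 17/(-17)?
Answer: 2*√1623466/13 ≈ 196.02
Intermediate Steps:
V = 22/5 (V = -2*(18/(-15) + 17/(-17)) = -2*(18*(-1/15) + 17*(-1/17)) = -2*(-6/5 - 1) = -2*(-11/5) = 22/5 ≈ 4.4000)
D(s, u) = 10 (D(s, u) = 2 + 8 = 10)
√(38426 + D(-9, V)/(-11 - 2)) = √(38426 + 10/(-11 - 2)) = √(38426 + 10/(-13)) = √(38426 - 1/13*10) = √(38426 - 10/13) = √(499528/13) = 2*√1623466/13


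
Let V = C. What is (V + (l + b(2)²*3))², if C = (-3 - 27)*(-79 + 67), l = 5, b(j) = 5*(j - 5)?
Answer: 1081600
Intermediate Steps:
b(j) = -25 + 5*j (b(j) = 5*(-5 + j) = -25 + 5*j)
C = 360 (C = -30*(-12) = 360)
V = 360
(V + (l + b(2)²*3))² = (360 + (5 + (-25 + 5*2)²*3))² = (360 + (5 + (-25 + 10)²*3))² = (360 + (5 + (-15)²*3))² = (360 + (5 + 225*3))² = (360 + (5 + 675))² = (360 + 680)² = 1040² = 1081600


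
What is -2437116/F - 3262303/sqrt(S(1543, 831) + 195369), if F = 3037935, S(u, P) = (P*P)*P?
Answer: -812372/1012645 - 3262303*sqrt(143512890)/287025780 ≈ -136.96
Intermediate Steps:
S(u, P) = P**3 (S(u, P) = P**2*P = P**3)
-2437116/F - 3262303/sqrt(S(1543, 831) + 195369) = -2437116/3037935 - 3262303/sqrt(831**3 + 195369) = -2437116*1/3037935 - 3262303/sqrt(573856191 + 195369) = -812372/1012645 - 3262303*sqrt(143512890)/287025780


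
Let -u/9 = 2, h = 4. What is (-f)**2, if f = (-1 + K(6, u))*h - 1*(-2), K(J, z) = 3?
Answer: 100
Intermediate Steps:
u = -18 (u = -9*2 = -18)
f = 10 (f = (-1 + 3)*4 - 1*(-2) = 2*4 + 2 = 8 + 2 = 10)
(-f)**2 = (-1*10)**2 = (-10)**2 = 100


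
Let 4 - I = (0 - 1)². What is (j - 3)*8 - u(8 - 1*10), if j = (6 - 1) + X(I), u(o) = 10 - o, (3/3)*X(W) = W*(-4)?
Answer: -92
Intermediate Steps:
I = 3 (I = 4 - (0 - 1)² = 4 - 1*(-1)² = 4 - 1*1 = 4 - 1 = 3)
X(W) = -4*W (X(W) = W*(-4) = -4*W)
j = -7 (j = (6 - 1) - 4*3 = 5 - 12 = -7)
(j - 3)*8 - u(8 - 1*10) = (-7 - 3)*8 - (10 - (8 - 1*10)) = -10*8 - (10 - (8 - 10)) = -80 - (10 - 1*(-2)) = -80 - (10 + 2) = -80 - 1*12 = -80 - 12 = -92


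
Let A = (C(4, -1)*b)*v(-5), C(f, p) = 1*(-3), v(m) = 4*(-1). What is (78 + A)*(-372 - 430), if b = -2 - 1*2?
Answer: -24060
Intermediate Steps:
v(m) = -4
C(f, p) = -3
b = -4 (b = -2 - 2 = -4)
A = -48 (A = -3*(-4)*(-4) = 12*(-4) = -48)
(78 + A)*(-372 - 430) = (78 - 48)*(-372 - 430) = 30*(-802) = -24060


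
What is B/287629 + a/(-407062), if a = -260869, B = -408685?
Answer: -91326643869/117082835998 ≈ -0.78002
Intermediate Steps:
B/287629 + a/(-407062) = -408685/287629 - 260869/(-407062) = -408685*1/287629 - 260869*(-1/407062) = -408685/287629 + 260869/407062 = -91326643869/117082835998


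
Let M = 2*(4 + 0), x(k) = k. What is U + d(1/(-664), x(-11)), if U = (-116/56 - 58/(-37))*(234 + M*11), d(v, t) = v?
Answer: -3986029/24568 ≈ -162.24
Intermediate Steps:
M = 8 (M = 2*4 = 8)
U = -6003/37 (U = (-116/56 - 58/(-37))*(234 + 8*11) = (-116*1/56 - 58*(-1/37))*(234 + 88) = (-29/14 + 58/37)*322 = -261/518*322 = -6003/37 ≈ -162.24)
U + d(1/(-664), x(-11)) = -6003/37 + 1/(-664) = -6003/37 - 1/664 = -3986029/24568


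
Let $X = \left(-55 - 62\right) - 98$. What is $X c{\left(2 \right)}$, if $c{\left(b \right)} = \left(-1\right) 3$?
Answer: $645$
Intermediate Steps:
$c{\left(b \right)} = -3$
$X = -215$ ($X = -117 - 98 = -215$)
$X c{\left(2 \right)} = \left(-215\right) \left(-3\right) = 645$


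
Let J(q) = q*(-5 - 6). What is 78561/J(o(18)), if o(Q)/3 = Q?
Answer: -8729/66 ≈ -132.26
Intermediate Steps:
o(Q) = 3*Q
J(q) = -11*q (J(q) = q*(-11) = -11*q)
78561/J(o(18)) = 78561/((-33*18)) = 78561/((-11*54)) = 78561/(-594) = 78561*(-1/594) = -8729/66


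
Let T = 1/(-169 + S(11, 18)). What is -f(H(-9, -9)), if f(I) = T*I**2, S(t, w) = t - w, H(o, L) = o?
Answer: 81/176 ≈ 0.46023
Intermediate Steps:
T = -1/176 (T = 1/(-169 + (11 - 1*18)) = 1/(-169 + (11 - 18)) = 1/(-169 - 7) = 1/(-176) = -1/176 ≈ -0.0056818)
f(I) = -I**2/176
-f(H(-9, -9)) = -(-1)*(-9)**2/176 = -(-1)*81/176 = -1*(-81/176) = 81/176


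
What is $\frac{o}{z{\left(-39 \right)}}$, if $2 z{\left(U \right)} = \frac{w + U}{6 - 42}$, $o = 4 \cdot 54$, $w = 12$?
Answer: $576$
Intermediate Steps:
$o = 216$
$z{\left(U \right)} = - \frac{1}{6} - \frac{U}{72}$ ($z{\left(U \right)} = \frac{\left(12 + U\right) \frac{1}{6 - 42}}{2} = \frac{\left(12 + U\right) \frac{1}{-36}}{2} = \frac{\left(12 + U\right) \left(- \frac{1}{36}\right)}{2} = \frac{- \frac{1}{3} - \frac{U}{36}}{2} = - \frac{1}{6} - \frac{U}{72}$)
$\frac{o}{z{\left(-39 \right)}} = \frac{216}{- \frac{1}{6} - - \frac{13}{24}} = \frac{216}{- \frac{1}{6} + \frac{13}{24}} = \frac{216}{\frac{3}{8}} = 216 \cdot \frac{8}{3} = 576$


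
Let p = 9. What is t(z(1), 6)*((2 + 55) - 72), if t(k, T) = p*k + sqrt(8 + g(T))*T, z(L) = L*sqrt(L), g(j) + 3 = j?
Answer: -135 - 90*sqrt(11) ≈ -433.50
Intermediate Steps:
g(j) = -3 + j
z(L) = L**(3/2)
t(k, T) = 9*k + T*sqrt(5 + T) (t(k, T) = 9*k + sqrt(8 + (-3 + T))*T = 9*k + sqrt(5 + T)*T = 9*k + T*sqrt(5 + T))
t(z(1), 6)*((2 + 55) - 72) = (9*1**(3/2) + 6*sqrt(5 + 6))*((2 + 55) - 72) = (9*1 + 6*sqrt(11))*(57 - 72) = (9 + 6*sqrt(11))*(-15) = -135 - 90*sqrt(11)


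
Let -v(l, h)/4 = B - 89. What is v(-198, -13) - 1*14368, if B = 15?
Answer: -14072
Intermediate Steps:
v(l, h) = 296 (v(l, h) = -4*(15 - 89) = -4*(-74) = 296)
v(-198, -13) - 1*14368 = 296 - 1*14368 = 296 - 14368 = -14072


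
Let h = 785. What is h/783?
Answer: 785/783 ≈ 1.0026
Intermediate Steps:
h/783 = 785/783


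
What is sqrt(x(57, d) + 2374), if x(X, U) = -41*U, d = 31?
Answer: sqrt(1103) ≈ 33.211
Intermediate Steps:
sqrt(x(57, d) + 2374) = sqrt(-41*31 + 2374) = sqrt(-1271 + 2374) = sqrt(1103)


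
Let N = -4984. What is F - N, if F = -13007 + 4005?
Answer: -4018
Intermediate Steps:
F = -9002
F - N = -9002 - 1*(-4984) = -9002 + 4984 = -4018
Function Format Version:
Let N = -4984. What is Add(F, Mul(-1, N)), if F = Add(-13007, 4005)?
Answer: -4018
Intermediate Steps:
F = -9002
Add(F, Mul(-1, N)) = Add(-9002, Mul(-1, -4984)) = Add(-9002, 4984) = -4018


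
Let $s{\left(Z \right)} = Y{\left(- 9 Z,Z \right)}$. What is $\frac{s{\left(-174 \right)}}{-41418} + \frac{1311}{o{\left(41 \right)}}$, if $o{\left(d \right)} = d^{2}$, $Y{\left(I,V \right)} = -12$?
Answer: $\frac{9053195}{11603943} \approx 0.78018$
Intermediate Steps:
$s{\left(Z \right)} = -12$
$\frac{s{\left(-174 \right)}}{-41418} + \frac{1311}{o{\left(41 \right)}} = - \frac{12}{-41418} + \frac{1311}{41^{2}} = \left(-12\right) \left(- \frac{1}{41418}\right) + \frac{1311}{1681} = \frac{2}{6903} + 1311 \cdot \frac{1}{1681} = \frac{2}{6903} + \frac{1311}{1681} = \frac{9053195}{11603943}$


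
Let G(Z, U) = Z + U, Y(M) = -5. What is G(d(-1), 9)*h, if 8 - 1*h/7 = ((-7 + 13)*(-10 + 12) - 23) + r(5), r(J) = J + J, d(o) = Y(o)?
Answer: 252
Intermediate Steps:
d(o) = -5
r(J) = 2*J
G(Z, U) = U + Z
h = 63 (h = 56 - 7*(((-7 + 13)*(-10 + 12) - 23) + 2*5) = 56 - 7*((6*2 - 23) + 10) = 56 - 7*((12 - 23) + 10) = 56 - 7*(-11 + 10) = 56 - 7*(-1) = 56 + 7 = 63)
G(d(-1), 9)*h = (9 - 5)*63 = 4*63 = 252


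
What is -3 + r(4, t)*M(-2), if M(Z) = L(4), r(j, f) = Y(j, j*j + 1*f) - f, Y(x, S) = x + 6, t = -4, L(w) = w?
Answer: 53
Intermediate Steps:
Y(x, S) = 6 + x
r(j, f) = 6 + j - f (r(j, f) = (6 + j) - f = 6 + j - f)
M(Z) = 4
-3 + r(4, t)*M(-2) = -3 + (6 + 4 - 1*(-4))*4 = -3 + (6 + 4 + 4)*4 = -3 + 14*4 = -3 + 56 = 53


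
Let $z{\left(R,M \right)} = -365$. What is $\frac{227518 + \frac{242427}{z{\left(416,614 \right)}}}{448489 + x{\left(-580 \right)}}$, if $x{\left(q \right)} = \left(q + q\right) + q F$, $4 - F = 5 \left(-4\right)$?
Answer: $\frac{82801643}{158194285} \approx 0.52342$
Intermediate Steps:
$F = 24$ ($F = 4 - 5 \left(-4\right) = 4 - -20 = 4 + 20 = 24$)
$x{\left(q \right)} = 26 q$ ($x{\left(q \right)} = \left(q + q\right) + q 24 = 2 q + 24 q = 26 q$)
$\frac{227518 + \frac{242427}{z{\left(416,614 \right)}}}{448489 + x{\left(-580 \right)}} = \frac{227518 + \frac{242427}{-365}}{448489 + 26 \left(-580\right)} = \frac{227518 + 242427 \left(- \frac{1}{365}\right)}{448489 - 15080} = \frac{227518 - \frac{242427}{365}}{433409} = \frac{82801643}{365} \cdot \frac{1}{433409} = \frac{82801643}{158194285}$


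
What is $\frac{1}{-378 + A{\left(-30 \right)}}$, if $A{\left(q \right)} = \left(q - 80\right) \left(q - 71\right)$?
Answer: $\frac{1}{10732} \approx 9.3179 \cdot 10^{-5}$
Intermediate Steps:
$A{\left(q \right)} = \left(-80 + q\right) \left(-71 + q\right)$
$\frac{1}{-378 + A{\left(-30 \right)}} = \frac{1}{-378 + \left(5680 + \left(-30\right)^{2} - -4530\right)} = \frac{1}{-378 + \left(5680 + 900 + 4530\right)} = \frac{1}{-378 + 11110} = \frac{1}{10732}$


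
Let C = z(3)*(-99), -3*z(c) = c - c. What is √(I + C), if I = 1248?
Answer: 4*√78 ≈ 35.327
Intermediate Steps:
z(c) = 0 (z(c) = -(c - c)/3 = -⅓*0 = 0)
C = 0 (C = 0*(-99) = 0)
√(I + C) = √(1248 + 0) = √1248 = 4*√78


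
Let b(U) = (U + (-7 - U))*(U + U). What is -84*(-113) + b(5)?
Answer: 9422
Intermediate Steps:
b(U) = -14*U
-84*(-113) + b(5) = -84*(-113) - 14*5 = 9492 - 70 = 9422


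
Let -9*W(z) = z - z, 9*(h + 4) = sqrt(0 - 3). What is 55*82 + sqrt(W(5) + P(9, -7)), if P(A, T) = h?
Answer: 4510 + sqrt(-36 + I*sqrt(3))/3 ≈ 4510.0 + 2.0006*I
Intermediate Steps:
h = -4 + I*sqrt(3)/9 (h = -4 + sqrt(0 - 3)/9 = -4 + sqrt(-3)/9 = -4 + (I*sqrt(3))/9 = -4 + I*sqrt(3)/9 ≈ -4.0 + 0.19245*I)
W(z) = 0 (W(z) = -(z - z)/9 = -1/9*0 = 0)
P(A, T) = -4 + I*sqrt(3)/9
55*82 + sqrt(W(5) + P(9, -7)) = 55*82 + sqrt(0 + (-4 + I*sqrt(3)/9)) = 4510 + sqrt(-4 + I*sqrt(3)/9)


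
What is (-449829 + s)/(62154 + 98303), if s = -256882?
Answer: -706711/160457 ≈ -4.4044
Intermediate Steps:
(-449829 + s)/(62154 + 98303) = (-449829 - 256882)/(62154 + 98303) = -706711/160457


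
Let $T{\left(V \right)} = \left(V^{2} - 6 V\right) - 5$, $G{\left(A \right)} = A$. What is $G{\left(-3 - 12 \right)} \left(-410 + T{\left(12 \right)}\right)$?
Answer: $5145$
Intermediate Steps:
$T{\left(V \right)} = -5 + V^{2} - 6 V$
$G{\left(-3 - 12 \right)} \left(-410 + T{\left(12 \right)}\right) = \left(-3 - 12\right) \left(-410 - \left(77 - 144\right)\right) = \left(-3 - 12\right) \left(-410 - -67\right) = - 15 \left(-410 + 67\right) = \left(-15\right) \left(-343\right) = 5145$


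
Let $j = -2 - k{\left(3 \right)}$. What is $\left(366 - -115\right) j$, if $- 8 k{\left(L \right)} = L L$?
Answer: $- \frac{3367}{8} \approx -420.88$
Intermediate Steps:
$k{\left(L \right)} = - \frac{L^{2}}{8}$ ($k{\left(L \right)} = - \frac{L L}{8} = - \frac{L^{2}}{8}$)
$j = - \frac{7}{8}$ ($j = -2 - - \frac{3^{2}}{8} = -2 - \left(- \frac{1}{8}\right) 9 = -2 - - \frac{9}{8} = -2 + \frac{9}{8} = - \frac{7}{8} \approx -0.875$)
$\left(366 - -115\right) j = \left(366 - -115\right) \left(- \frac{7}{8}\right) = \left(366 + 115\right) \left(- \frac{7}{8}\right) = 481 \left(- \frac{7}{8}\right) = - \frac{3367}{8}$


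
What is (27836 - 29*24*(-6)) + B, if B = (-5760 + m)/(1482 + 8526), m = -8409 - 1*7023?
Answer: 13348121/417 ≈ 32010.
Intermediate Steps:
m = -15432 (m = -8409 - 7023 = -15432)
B = -883/417 (B = (-5760 - 15432)/(1482 + 8526) = -21192/10008 = -21192*1/10008 = -883/417 ≈ -2.1175)
(27836 - 29*24*(-6)) + B = (27836 - 29*24*(-6)) - 883/417 = (27836 - 696*(-6)) - 883/417 = (27836 + 4176) - 883/417 = 32012 - 883/417 = 13348121/417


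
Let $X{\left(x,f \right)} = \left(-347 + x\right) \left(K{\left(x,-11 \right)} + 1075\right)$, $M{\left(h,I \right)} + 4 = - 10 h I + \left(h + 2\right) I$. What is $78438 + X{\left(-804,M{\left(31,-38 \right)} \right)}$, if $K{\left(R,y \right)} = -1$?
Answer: $-1157736$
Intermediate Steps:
$M{\left(h,I \right)} = -4 + I \left(2 + h\right) - 10 I h$ ($M{\left(h,I \right)} = -4 + \left(- 10 h I + \left(h + 2\right) I\right) = -4 - \left(- \left(2 + h\right) I + 10 I h\right) = -4 - \left(- I \left(2 + h\right) + 10 I h\right) = -4 + I \left(2 + h\right) - 10 I h$)
$X{\left(x,f \right)} = -372678 + 1074 x$ ($X{\left(x,f \right)} = \left(-347 + x\right) \left(-1 + 1075\right) = \left(-347 + x\right) 1074 = -372678 + 1074 x$)
$78438 + X{\left(-804,M{\left(31,-38 \right)} \right)} = 78438 + \left(-372678 + 1074 \left(-804\right)\right) = 78438 - 1236174 = -1157736$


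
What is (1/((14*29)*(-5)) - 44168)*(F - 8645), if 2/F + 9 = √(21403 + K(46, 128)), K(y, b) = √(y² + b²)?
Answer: 12584874987695278973/32959165840 - 136553765443*√(21403 + 10*√185)/32959165840 + 806949369*√185/46142832176 + 89661041*√185*√(21403 + 10*√185)/46142832176 ≈ 3.8183e+8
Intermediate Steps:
K(y, b) = √(b² + y²)
F = 2/(-9 + √(21403 + 10*√185)) (F = 2/(-9 + √(21403 + √(128² + 46²))) = 2/(-9 + √(21403 + √(16384 + 2116))) = 2/(-9 + √(21403 + √18500)) = 2/(-9 + √(21403 + 10*√185)) ≈ 0.014518)
(1/((14*29)*(-5)) - 44168)*(F - 8645) = (1/((14*29)*(-5)) - 44168)*((95949/113652296 - 45*√185/113652296 + 10661*√(21403 + 10*√185)/113652296 - 5*√185*√(21403 + 10*√185)/113652296) - 8645) = (1/(406*(-5)) - 44168)*(-982524002971/113652296 - 45*√185/113652296 + 10661*√(21403 + 10*√185)/113652296 - 5*√185*√(21403 + 10*√185)/113652296) = (1/(-2030) - 44168)*(-982524002971/113652296 - 45*√185/113652296 + 10661*√(21403 + 10*√185)/113652296 - 5*√185*√(21403 + 10*√185)/113652296) = (-1/2030 - 44168)*(-982524002971/113652296 - 45*√185/113652296 + 10661*√(21403 + 10*√185)/113652296 - 5*√185*√(21403 + 10*√185)/113652296) = -89661041*(-982524002971/113652296 - 45*√185/113652296 + 10661*√(21403 + 10*√185)/113652296 - 5*√185*√(21403 + 10*√185)/113652296)/2030 = 12584874987695278973/32959165840 - 136553765443*√(21403 + 10*√185)/32959165840 + 806949369*√185/46142832176 + 89661041*√185*√(21403 + 10*√185)/46142832176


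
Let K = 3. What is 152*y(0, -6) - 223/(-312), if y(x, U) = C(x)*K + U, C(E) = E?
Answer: -284321/312 ≈ -911.29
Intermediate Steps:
y(x, U) = U + 3*x (y(x, U) = x*3 + U = 3*x + U = U + 3*x)
152*y(0, -6) - 223/(-312) = 152*(-6 + 3*0) - 223/(-312) = 152*(-6 + 0) - 223*(-1/312) = 152*(-6) + 223/312 = -912 + 223/312 = -284321/312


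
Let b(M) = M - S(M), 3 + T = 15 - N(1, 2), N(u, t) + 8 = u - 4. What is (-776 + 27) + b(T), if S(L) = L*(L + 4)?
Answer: -1347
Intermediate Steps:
N(u, t) = -12 + u (N(u, t) = -8 + (u - 4) = -8 + (-4 + u) = -12 + u)
S(L) = L*(4 + L)
T = 23 (T = -3 + (15 - (-12 + 1)) = -3 + (15 - 1*(-11)) = -3 + (15 + 11) = -3 + 26 = 23)
b(M) = M - M*(4 + M)
(-776 + 27) + b(T) = (-776 + 27) + 23*(-3 - 1*23) = -749 + 23*(-3 - 23) = -749 + 23*(-26) = -749 - 598 = -1347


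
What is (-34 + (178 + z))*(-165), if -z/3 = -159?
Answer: -102465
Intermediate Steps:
z = 477 (z = -3*(-159) = 477)
(-34 + (178 + z))*(-165) = (-34 + (178 + 477))*(-165) = (-34 + 655)*(-165) = 621*(-165) = -102465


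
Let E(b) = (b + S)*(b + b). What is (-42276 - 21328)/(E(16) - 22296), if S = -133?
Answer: 15901/6510 ≈ 2.4426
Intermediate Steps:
E(b) = 2*b*(-133 + b) (E(b) = (b - 133)*(b + b) = (-133 + b)*(2*b) = 2*b*(-133 + b))
(-42276 - 21328)/(E(16) - 22296) = (-42276 - 21328)/(2*16*(-133 + 16) - 22296) = -63604/(2*16*(-117) - 22296) = -63604/(-3744 - 22296) = -63604/(-26040) = -63604*(-1/26040) = 15901/6510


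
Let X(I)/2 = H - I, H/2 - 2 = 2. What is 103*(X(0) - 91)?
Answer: -7725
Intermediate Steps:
H = 8 (H = 4 + 2*2 = 4 + 4 = 8)
X(I) = 16 - 2*I (X(I) = 2*(8 - I) = 16 - 2*I)
103*(X(0) - 91) = 103*((16 - 2*0) - 91) = 103*((16 + 0) - 91) = 103*(16 - 91) = 103*(-75) = -7725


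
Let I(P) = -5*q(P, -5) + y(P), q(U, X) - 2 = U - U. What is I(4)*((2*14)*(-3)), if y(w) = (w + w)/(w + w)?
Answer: 756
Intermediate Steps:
q(U, X) = 2 (q(U, X) = 2 + (U - U) = 2 + 0 = 2)
y(w) = 1 (y(w) = (2*w)/((2*w)) = (2*w)*(1/(2*w)) = 1)
I(P) = -9 (I(P) = -5*2 + 1 = -10 + 1 = -9)
I(4)*((2*14)*(-3)) = -9*2*14*(-3) = -252*(-3) = -9*(-84) = 756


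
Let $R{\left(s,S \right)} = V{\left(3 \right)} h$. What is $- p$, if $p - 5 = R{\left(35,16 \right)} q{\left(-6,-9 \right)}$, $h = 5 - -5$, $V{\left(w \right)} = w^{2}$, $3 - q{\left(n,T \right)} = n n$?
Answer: $2965$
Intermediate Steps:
$q{\left(n,T \right)} = 3 - n^{2}$ ($q{\left(n,T \right)} = 3 - n n = 3 - n^{2}$)
$h = 10$ ($h = 5 + 5 = 10$)
$R{\left(s,S \right)} = 90$ ($R{\left(s,S \right)} = 3^{2} \cdot 10 = 9 \cdot 10 = 90$)
$p = -2965$ ($p = 5 + 90 \left(3 - \left(-6\right)^{2}\right) = 5 + 90 \left(3 - 36\right) = 5 + 90 \left(-33\right) = 5 - 2970 = -2965$)
$- p = \left(-1\right) \left(-2965\right) = 2965$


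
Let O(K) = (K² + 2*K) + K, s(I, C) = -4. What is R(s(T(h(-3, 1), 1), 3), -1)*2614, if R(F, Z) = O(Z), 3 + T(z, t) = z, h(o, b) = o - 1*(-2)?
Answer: -5228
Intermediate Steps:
h(o, b) = 2 + o (h(o, b) = o + 2 = 2 + o)
T(z, t) = -3 + z
O(K) = K² + 3*K
R(F, Z) = Z*(3 + Z)
R(s(T(h(-3, 1), 1), 3), -1)*2614 = -(3 - 1)*2614 = -1*2*2614 = -2*2614 = -5228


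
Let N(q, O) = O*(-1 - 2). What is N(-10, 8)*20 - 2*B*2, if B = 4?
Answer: -496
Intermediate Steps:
N(q, O) = -3*O (N(q, O) = O*(-3) = -3*O)
N(-10, 8)*20 - 2*B*2 = -3*8*20 - 2*4*2 = -24*20 - 8*2 = -480 - 16 = -496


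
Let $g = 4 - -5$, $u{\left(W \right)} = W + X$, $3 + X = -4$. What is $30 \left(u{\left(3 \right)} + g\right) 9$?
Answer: $1350$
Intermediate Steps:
$X = -7$ ($X = -3 - 4 = -7$)
$u{\left(W \right)} = -7 + W$ ($u{\left(W \right)} = W - 7 = -7 + W$)
$g = 9$ ($g = 4 + 5 = 9$)
$30 \left(u{\left(3 \right)} + g\right) 9 = 30 \left(\left(-7 + 3\right) + 9\right) 9 = 30 \left(-4 + 9\right) 9 = 30 \cdot 5 \cdot 9 = 30 \cdot 45 = 1350$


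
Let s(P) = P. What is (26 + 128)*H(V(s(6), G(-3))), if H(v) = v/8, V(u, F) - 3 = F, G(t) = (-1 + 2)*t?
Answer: 0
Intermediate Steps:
G(t) = t (G(t) = 1*t = t)
V(u, F) = 3 + F
H(v) = v/8 (H(v) = v*(⅛) = v/8)
(26 + 128)*H(V(s(6), G(-3))) = (26 + 128)*((3 - 3)/8) = 154*((⅛)*0) = 154*0 = 0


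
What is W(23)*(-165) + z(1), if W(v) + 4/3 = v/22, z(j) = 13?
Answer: 121/2 ≈ 60.500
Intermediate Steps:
W(v) = -4/3 + v/22
W(23)*(-165) + z(1) = (-4/3 + (1/22)*23)*(-165) + 13 = (-4/3 + 23/22)*(-165) + 13 = -19/66*(-165) + 13 = 95/2 + 13 = 121/2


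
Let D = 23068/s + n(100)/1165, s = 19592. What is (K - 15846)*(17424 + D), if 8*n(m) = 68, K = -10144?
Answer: -3271156218108/7223 ≈ -4.5288e+8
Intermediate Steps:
n(m) = 17/2 (n(m) = (1/8)*68 = 17/2)
D = 42786/36115 (D = 23068/19592 + (17/2)/1165 = 23068*(1/19592) + (17/2)*(1/1165) = 73/62 + 17/2330 = 42786/36115 ≈ 1.1847)
(K - 15846)*(17424 + D) = (-10144 - 15846)*(17424 + 42786/36115) = -25990*629310546/36115 = -3271156218108/7223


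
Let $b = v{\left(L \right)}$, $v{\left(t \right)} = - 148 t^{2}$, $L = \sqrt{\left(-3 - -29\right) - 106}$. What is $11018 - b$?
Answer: $-822$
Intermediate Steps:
$L = 4 i \sqrt{5}$ ($L = \sqrt{\left(-3 + 29\right) - 106} = \sqrt{26 - 106} = \sqrt{-80} = 4 i \sqrt{5} \approx 8.9443 i$)
$b = 11840$ ($b = - 148 \left(4 i \sqrt{5}\right)^{2} = \left(-148\right) \left(-80\right) = 11840$)
$11018 - b = 11018 - 11840 = -822$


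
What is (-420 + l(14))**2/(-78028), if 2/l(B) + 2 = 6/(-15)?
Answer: -6375625/2809008 ≈ -2.2697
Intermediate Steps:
l(B) = -5/6 (l(B) = 2/(-2 + 6/(-15)) = 2/(-2 + 6*(-1/15)) = 2/(-2 - 2/5) = 2/(-12/5) = 2*(-5/12) = -5/6)
(-420 + l(14))**2/(-78028) = (-420 - 5/6)**2/(-78028) = (-2525/6)**2*(-1/78028) = (6375625/36)*(-1/78028) = -6375625/2809008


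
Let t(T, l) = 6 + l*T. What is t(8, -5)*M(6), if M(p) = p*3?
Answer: -612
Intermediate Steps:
t(T, l) = 6 + T*l
M(p) = 3*p
t(8, -5)*M(6) = (6 + 8*(-5))*(3*6) = (6 - 40)*18 = -34*18 = -612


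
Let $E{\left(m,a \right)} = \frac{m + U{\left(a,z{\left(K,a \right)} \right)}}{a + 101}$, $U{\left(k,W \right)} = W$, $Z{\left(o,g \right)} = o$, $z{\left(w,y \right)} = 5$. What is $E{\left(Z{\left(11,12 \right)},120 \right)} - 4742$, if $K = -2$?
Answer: $- \frac{1047966}{221} \approx -4741.9$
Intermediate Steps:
$E{\left(m,a \right)} = \frac{5 + m}{101 + a}$ ($E{\left(m,a \right)} = \frac{m + 5}{a + 101} = \frac{5 + m}{101 + a}$)
$E{\left(Z{\left(11,12 \right)},120 \right)} - 4742 = \frac{5 + 11}{101 + 120} - 4742 = \frac{1}{221} \cdot 16 - 4742 = \frac{16}{221} - 4742 = - \frac{1047966}{221}$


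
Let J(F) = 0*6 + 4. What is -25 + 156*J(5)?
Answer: 599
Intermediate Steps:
J(F) = 4 (J(F) = 0 + 4 = 4)
-25 + 156*J(5) = -25 + 156*4 = -25 + 624 = 599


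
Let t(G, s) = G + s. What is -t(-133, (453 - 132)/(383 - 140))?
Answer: 10666/81 ≈ 131.68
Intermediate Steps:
-t(-133, (453 - 132)/(383 - 140)) = -(-133 + (453 - 132)/(383 - 140)) = -(-133 + 321/243) = -(-133 + 321*(1/243)) = -(-133 + 107/81) = -1*(-10666/81) = 10666/81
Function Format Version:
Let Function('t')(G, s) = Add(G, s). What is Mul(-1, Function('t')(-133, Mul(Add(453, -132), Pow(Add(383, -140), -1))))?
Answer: Rational(10666, 81) ≈ 131.68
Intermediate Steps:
Mul(-1, Function('t')(-133, Mul(Add(453, -132), Pow(Add(383, -140), -1)))) = Mul(-1, Add(-133, Mul(Add(453, -132), Pow(Add(383, -140), -1)))) = Mul(-1, Add(-133, Mul(321, Pow(243, -1)))) = Mul(-1, Add(-133, Mul(321, Rational(1, 243)))) = Mul(-1, Add(-133, Rational(107, 81))) = Mul(-1, Rational(-10666, 81)) = Rational(10666, 81)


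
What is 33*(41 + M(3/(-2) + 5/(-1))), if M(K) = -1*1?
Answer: 1320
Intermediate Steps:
M(K) = -1
33*(41 + M(3/(-2) + 5/(-1))) = 33*(41 - 1) = 33*40 = 1320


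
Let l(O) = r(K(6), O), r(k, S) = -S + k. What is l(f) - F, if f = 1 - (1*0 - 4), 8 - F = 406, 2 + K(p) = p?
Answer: 397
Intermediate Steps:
K(p) = -2 + p
F = -398 (F = 8 - 1*406 = 8 - 406 = -398)
f = 5 (f = 1 - (0 - 4) = 1 - 1*(-4) = 1 + 4 = 5)
r(k, S) = k - S
l(O) = 4 - O (l(O) = (-2 + 6) - O = 4 - O)
l(f) - F = (4 - 1*5) - 1*(-398) = (4 - 5) + 398 = -1 + 398 = 397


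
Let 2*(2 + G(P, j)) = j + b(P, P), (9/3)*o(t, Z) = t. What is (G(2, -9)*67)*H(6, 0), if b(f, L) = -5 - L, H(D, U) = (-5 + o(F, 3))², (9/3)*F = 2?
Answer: -1238830/81 ≈ -15294.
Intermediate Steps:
F = ⅔ (F = (⅓)*2 = ⅔ ≈ 0.66667)
o(t, Z) = t/3
H(D, U) = 1849/81 (H(D, U) = (-5 + (⅓)*(⅔))² = (-5 + 2/9)² = (-43/9)² = 1849/81)
G(P, j) = -9/2 + j/2 - P/2 (G(P, j) = -2 + (j + (-5 - P))/2 = -2 + (-5 + j - P)/2 = -2 + (-5/2 + j/2 - P/2) = -9/2 + j/2 - P/2)
(G(2, -9)*67)*H(6, 0) = ((-9/2 + (½)*(-9) - ½*2)*67)*(1849/81) = ((-9/2 - 9/2 - 1)*67)*(1849/81) = -10*67*(1849/81) = -670*1849/81 = -1238830/81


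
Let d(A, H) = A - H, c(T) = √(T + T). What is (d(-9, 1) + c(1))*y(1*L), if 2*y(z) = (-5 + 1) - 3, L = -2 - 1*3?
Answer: 35 - 7*√2/2 ≈ 30.050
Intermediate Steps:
c(T) = √2*√T (c(T) = √(2*T) = √2*√T)
L = -5 (L = -2 - 3 = -5)
y(z) = -7/2 (y(z) = ((-5 + 1) - 3)/2 = (-4 - 3)/2 = (½)*(-7) = -7/2)
(d(-9, 1) + c(1))*y(1*L) = ((-9 - 1*1) + √2*√1)*(-7/2) = ((-9 - 1) + √2*1)*(-7/2) = (-10 + √2)*(-7/2) = 35 - 7*√2/2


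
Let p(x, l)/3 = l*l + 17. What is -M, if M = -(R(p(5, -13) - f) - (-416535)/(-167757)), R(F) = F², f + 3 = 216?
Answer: 6655620130/55919 ≈ 1.1902e+5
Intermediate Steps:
f = 213 (f = -3 + 216 = 213)
p(x, l) = 51 + 3*l² (p(x, l) = 3*(l*l + 17) = 3*(l² + 17) = 3*(17 + l²) = 51 + 3*l²)
M = -6655620130/55919 (M = -(((51 + 3*(-13)²) - 1*213)² - (-416535)/(-167757)) = -(((51 + 3*169) - 213)² - (-416535)*(-1)/167757) = -(((51 + 507) - 213)² - 1*138845/55919) = -((558 - 213)² - 138845/55919) = -(345² - 138845/55919) = -(119025 - 138845/55919) = -1*6655620130/55919 = -6655620130/55919 ≈ -1.1902e+5)
-M = -1*(-6655620130/55919) = 6655620130/55919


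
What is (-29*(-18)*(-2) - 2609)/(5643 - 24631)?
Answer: 3653/18988 ≈ 0.19238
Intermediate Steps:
(-29*(-18)*(-2) - 2609)/(5643 - 24631) = (522*(-2) - 2609)/(-18988) = (-1044 - 2609)*(-1/18988) = -3653*(-1/18988) = 3653/18988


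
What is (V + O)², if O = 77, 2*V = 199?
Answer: 124609/4 ≈ 31152.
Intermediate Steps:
V = 199/2 (V = (½)*199 = 199/2 ≈ 99.500)
(V + O)² = (199/2 + 77)² = (353/2)² = 124609/4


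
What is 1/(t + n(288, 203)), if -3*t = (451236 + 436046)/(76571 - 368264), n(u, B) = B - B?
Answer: 875079/887282 ≈ 0.98625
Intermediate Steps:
n(u, B) = 0
t = 887282/875079 (t = -(451236 + 436046)/(3*(76571 - 368264)) = -887282/(3*(-291693)) = -887282*(-1)/(3*291693) = -1/3*(-887282/291693) = 887282/875079 ≈ 1.0139)
1/(t + n(288, 203)) = 1/(887282/875079 + 0) = 1/(887282/875079) = 875079/887282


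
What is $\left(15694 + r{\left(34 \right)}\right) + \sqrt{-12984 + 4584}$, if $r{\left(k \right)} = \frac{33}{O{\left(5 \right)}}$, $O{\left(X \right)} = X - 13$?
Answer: $\frac{125519}{8} + 20 i \sqrt{21} \approx 15690.0 + 91.651 i$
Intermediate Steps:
$O{\left(X \right)} = -13 + X$
$r{\left(k \right)} = - \frac{33}{8}$ ($r{\left(k \right)} = \frac{33}{-13 + 5} = \frac{33}{-8} = 33 \left(- \frac{1}{8}\right) = - \frac{33}{8}$)
$\left(15694 + r{\left(34 \right)}\right) + \sqrt{-12984 + 4584} = \left(15694 - \frac{33}{8}\right) + \sqrt{-12984 + 4584} = \frac{125519}{8} + \sqrt{-8400} = \frac{125519}{8} + 20 i \sqrt{21}$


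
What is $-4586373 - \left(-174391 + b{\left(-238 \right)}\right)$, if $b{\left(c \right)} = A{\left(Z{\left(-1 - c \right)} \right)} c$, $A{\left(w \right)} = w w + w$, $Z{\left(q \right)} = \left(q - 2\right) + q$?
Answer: $48722946$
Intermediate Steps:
$Z{\left(q \right)} = -2 + 2 q$ ($Z{\left(q \right)} = \left(-2 + q\right) + q = -2 + 2 q$)
$A{\left(w \right)} = w + w^{2}$ ($A{\left(w \right)} = w^{2} + w = w + w^{2}$)
$b{\left(c \right)} = c \left(-4 - 2 c\right) \left(-3 - 2 c\right)$ ($b{\left(c \right)} = \left(-2 + 2 \left(-1 - c\right)\right) \left(1 + \left(-2 + 2 \left(-1 - c\right)\right)\right) c = \left(-2 - \left(2 + 2 c\right)\right) \left(1 - \left(4 + 2 c\right)\right) c = \left(-4 - 2 c\right) \left(1 - \left(4 + 2 c\right)\right) c = \left(-4 - 2 c\right) \left(-3 - 2 c\right) c = c \left(-4 - 2 c\right) \left(-3 - 2 c\right)$)
$-4586373 - \left(-174391 + b{\left(-238 \right)}\right) = -4586373 - \left(-174391 + 2 \left(-238\right) \left(2 - 238\right) \left(3 + 2 \left(-238\right)\right)\right) = -4586373 - \left(-174391 + 2 \left(-238\right) \left(-236\right) \left(3 - 476\right)\right) = -4586373 - \left(-174391 + 2 \left(-238\right) \left(-236\right) \left(-473\right)\right) = -4586373 - \left(-174391 - 53134928\right) = -4586373 - -53309319 = -4586373 + 53309319 = 48722946$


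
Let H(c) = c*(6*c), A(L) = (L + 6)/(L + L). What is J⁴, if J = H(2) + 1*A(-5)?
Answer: 3262808641/10000 ≈ 3.2628e+5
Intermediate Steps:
A(L) = (6 + L)/(2*L) (A(L) = (6 + L)/((2*L)) = (6 + L)*(1/(2*L)) = (6 + L)/(2*L))
H(c) = 6*c²
J = 239/10 (J = 6*2² + 1*((½)*(6 - 5)/(-5)) = 6*4 + 1*((½)*(-⅕)*1) = 24 + 1*(-⅒) = 24 - ⅒ = 239/10 ≈ 23.900)
J⁴ = (239/10)⁴ = 3262808641/10000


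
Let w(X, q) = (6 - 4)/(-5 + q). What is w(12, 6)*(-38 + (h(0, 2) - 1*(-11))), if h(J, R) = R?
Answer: -50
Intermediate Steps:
w(X, q) = 2/(-5 + q)
w(12, 6)*(-38 + (h(0, 2) - 1*(-11))) = (2/(-5 + 6))*(-38 + (2 - 1*(-11))) = (2/1)*(-38 + (2 + 11)) = (2*1)*(-38 + 13) = 2*(-25) = -50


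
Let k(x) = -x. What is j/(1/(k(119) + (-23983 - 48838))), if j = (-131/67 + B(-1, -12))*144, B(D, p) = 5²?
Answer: -16217187840/67 ≈ -2.4205e+8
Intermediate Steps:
B(D, p) = 25
j = 222336/67 (j = (-131/67 + 25)*144 = (1544/67)*144 = 222336/67 ≈ 3318.4)
j/(1/(k(119) + (-23983 - 48838))) = 222336/(67*(1/(-1*119 + (-23983 - 48838)))) = 222336/(67*(1/(-119 - 72821))) = 222336/(67*(1/(-72940))) = 222336/(67*(-1/72940)) = (222336/67)*(-72940) = -16217187840/67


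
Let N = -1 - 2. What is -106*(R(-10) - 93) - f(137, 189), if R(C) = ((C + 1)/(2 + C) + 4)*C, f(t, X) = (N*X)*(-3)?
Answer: 27179/2 ≈ 13590.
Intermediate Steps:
N = -3
f(t, X) = 9*X (f(t, X) = -3*X*(-3) = 9*X)
R(C) = C*(4 + (1 + C)/(2 + C)) (R(C) = ((1 + C)/(2 + C) + 4)*C = (4 + (1 + C)/(2 + C))*C = C*(4 + (1 + C)/(2 + C)))
-106*(R(-10) - 93) - f(137, 189) = -106*(-10*(9 + 5*(-10))/(2 - 10) - 93) - 9*189 = -106*(-10*(9 - 50)/(-8) - 93) - 1*1701 = -106*(-10*(-1/8)*(-41) - 93) - 1701 = -106*(-205/4 - 93) - 1701 = -106*(-577/4) - 1701 = 30581/2 - 1701 = 27179/2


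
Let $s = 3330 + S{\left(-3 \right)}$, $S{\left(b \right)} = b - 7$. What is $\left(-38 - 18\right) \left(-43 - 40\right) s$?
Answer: $15431360$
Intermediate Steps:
$S{\left(b \right)} = -7 + b$ ($S{\left(b \right)} = b - 7 = -7 + b$)
$s = 3320$ ($s = 3330 - 10 = 3320$)
$\left(-38 - 18\right) \left(-43 - 40\right) s = \left(-38 - 18\right) \left(-43 - 40\right) 3320 = \left(-38 - 18\right) \left(-83\right) 3320 = \left(-56\right) \left(-83\right) 3320 = 4648 \cdot 3320 = 15431360$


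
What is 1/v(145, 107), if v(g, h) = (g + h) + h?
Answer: 1/359 ≈ 0.0027855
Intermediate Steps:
v(g, h) = g + 2*h
1/v(145, 107) = 1/(145 + 2*107) = 1/(145 + 214) = 1/359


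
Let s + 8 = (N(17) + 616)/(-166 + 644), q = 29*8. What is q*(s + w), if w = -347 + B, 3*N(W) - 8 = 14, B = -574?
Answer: -154316656/717 ≈ -2.1523e+5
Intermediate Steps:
N(W) = 22/3 (N(W) = 8/3 + (1/3)*14 = 8/3 + 14/3 = 22/3)
q = 232
s = -4801/717 (s = -8 + (22/3 + 616)/(-166 + 644) = -8 + (1870/3)/478 = -8 + (1870/3)*(1/478) = -8 + 935/717 = -4801/717 ≈ -6.6960)
w = -921 (w = -347 - 574 = -921)
q*(s + w) = 232*(-4801/717 - 921) = 232*(-665158/717) = -154316656/717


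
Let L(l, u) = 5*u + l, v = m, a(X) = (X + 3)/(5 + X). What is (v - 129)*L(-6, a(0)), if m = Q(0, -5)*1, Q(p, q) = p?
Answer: 387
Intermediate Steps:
a(X) = (3 + X)/(5 + X)
m = 0 (m = 0*1 = 0)
v = 0
L(l, u) = l + 5*u
(v - 129)*L(-6, a(0)) = (0 - 129)*(-6 + 5*((3 + 0)/(5 + 0))) = -129*(-6 + 5*(3/5)) = -129*(-6 + 5*((⅕)*3)) = -129*(-6 + 5*(⅗)) = -129*(-6 + 3) = -129*(-3) = 387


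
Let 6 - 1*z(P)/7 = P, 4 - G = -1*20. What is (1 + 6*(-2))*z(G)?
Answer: 1386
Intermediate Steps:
G = 24 (G = 4 - (-1)*20 = 4 - 1*(-20) = 4 + 20 = 24)
z(P) = 42 - 7*P
(1 + 6*(-2))*z(G) = (1 + 6*(-2))*(42 - 7*24) = (1 - 12)*(42 - 168) = -11*(-126) = 1386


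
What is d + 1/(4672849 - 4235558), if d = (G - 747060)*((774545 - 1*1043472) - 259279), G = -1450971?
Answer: 507700606792936327/437291 ≈ 1.1610e+12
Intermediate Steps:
d = 1161013162386 (d = (-1450971 - 747060)*((774545 - 1*1043472) - 259279) = -2198031*((774545 - 1043472) - 259279) = -2198031*(-268927 - 259279) = -2198031*(-528206) = 1161013162386)
d + 1/(4672849 - 4235558) = 1161013162386 + 1/(4672849 - 4235558) = 1161013162386 + 1/437291 = 507700606792936327/437291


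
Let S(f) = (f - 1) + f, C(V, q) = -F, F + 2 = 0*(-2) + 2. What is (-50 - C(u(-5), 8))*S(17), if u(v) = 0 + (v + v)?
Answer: -1650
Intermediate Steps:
u(v) = 2*v (u(v) = 0 + 2*v = 2*v)
F = 0 (F = -2 + (0*(-2) + 2) = -2 + (0 + 2) = -2 + 2 = 0)
C(V, q) = 0 (C(V, q) = -1*0 = 0)
S(f) = -1 + 2*f (S(f) = (-1 + f) + f = -1 + 2*f)
(-50 - C(u(-5), 8))*S(17) = (-50 - 1*0)*(-1 + 2*17) = (-50 + 0)*(-1 + 34) = -50*33 = -1650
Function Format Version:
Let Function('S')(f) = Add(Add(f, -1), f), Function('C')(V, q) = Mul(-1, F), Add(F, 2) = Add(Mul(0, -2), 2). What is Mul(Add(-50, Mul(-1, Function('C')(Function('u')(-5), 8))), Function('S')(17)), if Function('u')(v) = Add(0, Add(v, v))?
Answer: -1650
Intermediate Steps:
Function('u')(v) = Mul(2, v) (Function('u')(v) = Add(0, Mul(2, v)) = Mul(2, v))
F = 0 (F = Add(-2, Add(Mul(0, -2), 2)) = Add(-2, Add(0, 2)) = Add(-2, 2) = 0)
Function('C')(V, q) = 0 (Function('C')(V, q) = Mul(-1, 0) = 0)
Function('S')(f) = Add(-1, Mul(2, f)) (Function('S')(f) = Add(Add(-1, f), f) = Add(-1, Mul(2, f)))
Mul(Add(-50, Mul(-1, Function('C')(Function('u')(-5), 8))), Function('S')(17)) = Mul(Add(-50, Mul(-1, 0)), Add(-1, Mul(2, 17))) = Mul(Add(-50, 0), Add(-1, 34)) = Mul(-50, 33) = -1650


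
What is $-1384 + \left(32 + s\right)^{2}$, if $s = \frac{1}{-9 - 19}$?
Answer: $- \frac{284031}{784} \approx -362.28$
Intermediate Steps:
$s = - \frac{1}{28}$ ($s = \frac{1}{-28} = - \frac{1}{28} \approx -0.035714$)
$-1384 + \left(32 + s\right)^{2} = -1384 + \left(32 - \frac{1}{28}\right)^{2} = -1384 + \left(\frac{895}{28}\right)^{2} = -1384 + \frac{801025}{784} = - \frac{284031}{784}$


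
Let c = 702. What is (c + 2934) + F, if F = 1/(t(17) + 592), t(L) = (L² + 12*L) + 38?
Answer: 4083229/1123 ≈ 3636.0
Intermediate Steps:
t(L) = 38 + L² + 12*L
F = 1/1123 (F = 1/((38 + 17² + 12*17) + 592) = 1/((38 + 289 + 204) + 592) = 1/(531 + 592) = 1/1123 ≈ 0.00089047)
(c + 2934) + F = (702 + 2934) + 1/1123 = 3636 + 1/1123 = 4083229/1123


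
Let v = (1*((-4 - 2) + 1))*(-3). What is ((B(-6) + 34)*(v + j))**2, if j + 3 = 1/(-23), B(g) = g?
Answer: 59290000/529 ≈ 1.1208e+5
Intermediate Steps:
v = 15 (v = (1*(-6 + 1))*(-3) = (1*(-5))*(-3) = -5*(-3) = 15)
j = -70/23 (j = -3 + 1/(-23) = -3 - 1/23 = -70/23 ≈ -3.0435)
((B(-6) + 34)*(v + j))**2 = ((-6 + 34)*(15 - 70/23))**2 = (28*(275/23))**2 = (7700/23)**2 = 59290000/529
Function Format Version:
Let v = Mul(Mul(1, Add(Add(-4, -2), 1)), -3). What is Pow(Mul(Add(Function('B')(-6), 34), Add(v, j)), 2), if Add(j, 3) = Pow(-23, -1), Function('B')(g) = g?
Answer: Rational(59290000, 529) ≈ 1.1208e+5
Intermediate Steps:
v = 15 (v = Mul(Mul(1, Add(-6, 1)), -3) = Mul(Mul(1, -5), -3) = Mul(-5, -3) = 15)
j = Rational(-70, 23) (j = Add(-3, Pow(-23, -1)) = Add(-3, Rational(-1, 23)) = Rational(-70, 23) ≈ -3.0435)
Pow(Mul(Add(Function('B')(-6), 34), Add(v, j)), 2) = Pow(Mul(Add(-6, 34), Add(15, Rational(-70, 23))), 2) = Pow(Mul(28, Rational(275, 23)), 2) = Pow(Rational(7700, 23), 2) = Rational(59290000, 529)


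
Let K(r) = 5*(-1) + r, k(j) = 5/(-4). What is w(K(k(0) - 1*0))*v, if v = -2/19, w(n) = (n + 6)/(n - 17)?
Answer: -2/1767 ≈ -0.0011319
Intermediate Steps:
k(j) = -5/4 (k(j) = 5*(-¼) = -5/4)
K(r) = -5 + r
w(n) = (6 + n)/(-17 + n)
v = -2/19 (v = -2*1/19 = -2/19 ≈ -0.10526)
w(K(k(0) - 1*0))*v = ((6 + (-5 + (-5/4 - 1*0)))/(-17 + (-5 + (-5/4 - 1*0))))*(-2/19) = ((6 + (-5 + (-5/4 + 0)))/(-17 + (-5 + (-5/4 + 0))))*(-2/19) = ((6 + (-5 - 5/4))/(-17 + (-5 - 5/4)))*(-2/19) = ((6 - 25/4)/(-17 - 25/4))*(-2/19) = (-¼/(-93/4))*(-2/19) = -4/93*(-¼)*(-2/19) = (1/93)*(-2/19) = -2/1767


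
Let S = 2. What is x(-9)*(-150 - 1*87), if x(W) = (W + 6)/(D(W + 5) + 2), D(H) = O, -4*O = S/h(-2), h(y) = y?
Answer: 316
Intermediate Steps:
O = 1/4 (O = -1/(2*(-2)) = -(-1)/(2*2) = -1/4*(-1) = 1/4 ≈ 0.25000)
D(H) = 1/4
x(W) = 8/3 + 4*W/9 (x(W) = (W + 6)/(1/4 + 2) = (6 + W)/(9/4) = (6 + W)*(4/9) = 8/3 + 4*W/9)
x(-9)*(-150 - 1*87) = (8/3 + (4/9)*(-9))*(-150 - 1*87) = (8/3 - 4)*(-150 - 87) = -4/3*(-237) = 316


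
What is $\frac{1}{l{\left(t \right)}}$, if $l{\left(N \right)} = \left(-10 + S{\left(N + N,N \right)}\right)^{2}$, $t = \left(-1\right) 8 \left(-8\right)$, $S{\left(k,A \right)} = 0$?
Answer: $\frac{1}{100} \approx 0.01$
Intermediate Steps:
$t = 64$ ($t = \left(-8\right) \left(-8\right) = 64$)
$l{\left(N \right)} = 100$ ($l{\left(N \right)} = \left(-10 + 0\right)^{2} = \left(-10\right)^{2} = 100$)
$\frac{1}{l{\left(t \right)}} = \frac{1}{100}$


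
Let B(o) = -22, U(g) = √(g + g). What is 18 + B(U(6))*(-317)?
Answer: 6992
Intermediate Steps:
U(g) = √2*√g (U(g) = √(2*g) = √2*√g)
18 + B(U(6))*(-317) = 18 - 22*(-317) = 18 + 6974 = 6992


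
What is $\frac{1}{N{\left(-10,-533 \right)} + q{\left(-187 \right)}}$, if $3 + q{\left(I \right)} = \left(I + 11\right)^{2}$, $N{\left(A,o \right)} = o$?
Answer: $\frac{1}{30440} \approx 3.2852 \cdot 10^{-5}$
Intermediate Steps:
$q{\left(I \right)} = -3 + \left(11 + I\right)^{2}$ ($q{\left(I \right)} = -3 + \left(I + 11\right)^{2} = -3 + \left(11 + I\right)^{2}$)
$\frac{1}{N{\left(-10,-533 \right)} + q{\left(-187 \right)}} = \frac{1}{-533 - \left(3 - \left(11 - 187\right)^{2}\right)} = \frac{1}{-533 - \left(3 - \left(-176\right)^{2}\right)} = \frac{1}{-533 + \left(-3 + 30976\right)} = \frac{1}{-533 + 30973} = \frac{1}{30440}$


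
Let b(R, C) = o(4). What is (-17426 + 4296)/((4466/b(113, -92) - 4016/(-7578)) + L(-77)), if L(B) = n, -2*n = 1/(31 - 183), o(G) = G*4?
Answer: -15123869280/322126027 ≈ -46.950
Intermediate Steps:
o(G) = 4*G
n = 1/304 (n = -1/(2*(31 - 183)) = -1/2/(-152) = -1/2*(-1/152) = 1/304 ≈ 0.0032895)
b(R, C) = 16 (b(R, C) = 4*4 = 16)
L(B) = 1/304
(-17426 + 4296)/((4466/b(113, -92) - 4016/(-7578)) + L(-77)) = (-17426 + 4296)/((4466/16 - 4016/(-7578)) + 1/304) = -13130/((4466*(1/16) - 4016*(-1/7578)) + 1/304) = -13130/((2233/8 + 2008/3789) + 1/304) = -13130/(8476901/30312 + 1/304) = -13130/322126027/1151856 = -13130*1151856/322126027 = -15123869280/322126027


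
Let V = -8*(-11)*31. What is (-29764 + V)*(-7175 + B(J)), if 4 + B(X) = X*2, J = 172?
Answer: 184791060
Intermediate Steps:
B(X) = -4 + 2*X (B(X) = -4 + X*2 = -4 + 2*X)
V = 2728 (V = 88*31 = 2728)
(-29764 + V)*(-7175 + B(J)) = (-29764 + 2728)*(-7175 + (-4 + 2*172)) = -27036*(-7175 + (-4 + 344)) = -27036*(-7175 + 340) = -27036*(-6835) = 184791060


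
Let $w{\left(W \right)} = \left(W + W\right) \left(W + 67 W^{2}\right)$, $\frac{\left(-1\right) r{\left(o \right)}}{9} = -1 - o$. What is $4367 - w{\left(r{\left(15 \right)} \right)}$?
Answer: $-400158961$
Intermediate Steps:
$r{\left(o \right)} = 9 + 9 o$ ($r{\left(o \right)} = - 9 \left(-1 - o\right) = 9 + 9 o$)
$w{\left(W \right)} = 2 W \left(W + 67 W^{2}\right)$
$4367 - w{\left(r{\left(15 \right)} \right)} = 4367 - \left(9 + 9 \cdot 15\right)^{2} \left(2 + 134 \left(9 + 9 \cdot 15\right)\right) = 4367 - \left(9 + 135\right)^{2} \left(2 + 134 \left(9 + 135\right)\right) = 4367 - 144^{2} \left(2 + 134 \cdot 144\right) = 4367 - 20736 \left(2 + 19296\right) = 4367 - 20736 \cdot 19298 = 4367 - 400163328 = -400158961$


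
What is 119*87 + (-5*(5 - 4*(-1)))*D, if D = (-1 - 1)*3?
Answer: 10623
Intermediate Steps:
D = -6 (D = -2*3 = -6)
119*87 + (-5*(5 - 4*(-1)))*D = 119*87 - 5*(5 - 4*(-1))*(-6) = 10353 - 5*(5 + 4)*(-6) = 10353 - 5*9*(-6) = 10353 - 45*(-6) = 10353 + 270 = 10623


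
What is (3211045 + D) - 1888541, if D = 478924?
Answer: 1801428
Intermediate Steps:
(3211045 + D) - 1888541 = (3211045 + 478924) - 1888541 = 3689969 - 1888541 = 1801428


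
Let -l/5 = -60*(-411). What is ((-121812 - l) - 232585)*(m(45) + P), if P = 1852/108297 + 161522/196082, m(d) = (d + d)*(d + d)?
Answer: -19876896033121544953/10617546177 ≈ -1.8721e+9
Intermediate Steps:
m(d) = 4*d² (m(d) = (2*d)*(2*d) = 4*d²)
l = -123300 (l = -(-300)*(-411) = -5*24660 = -123300)
P = 8927745949/10617546177 (P = 1852*(1/108297) + 161522*(1/196082) = 1852/108297 + 80761/98041 = 8927745949/10617546177 ≈ 0.84085)
((-121812 - l) - 232585)*(m(45) + P) = ((-121812 - 1*(-123300)) - 232585)*(4*45² + 8927745949/10617546177) = ((-121812 + 123300) - 232585)*(4*2025 + 8927745949/10617546177) = (1488 - 232585)*(8100 + 8927745949/10617546177) = -231097*86011051779649/10617546177 = -19876896033121544953/10617546177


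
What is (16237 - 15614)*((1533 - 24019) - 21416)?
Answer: -27350946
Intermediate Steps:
(16237 - 15614)*((1533 - 24019) - 21416) = 623*(-22486 - 21416) = 623*(-43902) = -27350946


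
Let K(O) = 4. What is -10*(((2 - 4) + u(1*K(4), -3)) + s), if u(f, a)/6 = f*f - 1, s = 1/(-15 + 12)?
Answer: -2630/3 ≈ -876.67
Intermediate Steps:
s = -⅓ (s = 1/(-3) = -⅓ ≈ -0.33333)
u(f, a) = -6 + 6*f² (u(f, a) = 6*(f*f - 1) = 6*(f² - 1) = 6*(-1 + f²) = -6 + 6*f²)
-10*(((2 - 4) + u(1*K(4), -3)) + s) = -10*(((2 - 4) + (-6 + 6*(1*4)²)) - ⅓) = -10*((-2 + (-6 + 6*4²)) - ⅓) = -10*((-2 + (-6 + 6*16)) - ⅓) = -10*((-2 + (-6 + 96)) - ⅓) = -10*((-2 + 90) - ⅓) = -10*(88 - ⅓) = -10*263/3 = -2630/3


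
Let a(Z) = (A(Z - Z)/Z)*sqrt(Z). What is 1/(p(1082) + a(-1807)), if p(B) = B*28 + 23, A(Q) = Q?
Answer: 1/30319 ≈ 3.2983e-5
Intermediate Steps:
a(Z) = 0 (a(Z) = ((Z - Z)/Z)*sqrt(Z) = (0/Z)*sqrt(Z) = 0*sqrt(Z) = 0)
p(B) = 23 + 28*B (p(B) = 28*B + 23 = 23 + 28*B)
1/(p(1082) + a(-1807)) = 1/((23 + 28*1082) + 0) = 1/((23 + 30296) + 0) = 1/(30319 + 0) = 1/30319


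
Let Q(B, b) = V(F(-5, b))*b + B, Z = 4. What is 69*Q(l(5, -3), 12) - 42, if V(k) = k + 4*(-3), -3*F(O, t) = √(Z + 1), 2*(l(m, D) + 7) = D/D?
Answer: -20853/2 - 276*√5 ≈ -11044.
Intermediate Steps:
l(m, D) = -13/2 (l(m, D) = -7 + (D/D)/2 = -7 + (½)*1 = -7 + ½ = -13/2)
F(O, t) = -√5/3 (F(O, t) = -√(4 + 1)/3 = -√5/3)
V(k) = -12 + k (V(k) = k - 12 = -12 + k)
Q(B, b) = B + b*(-12 - √5/3) (Q(B, b) = (-12 - √5/3)*b + B = b*(-12 - √5/3) + B = B + b*(-12 - √5/3))
69*Q(l(5, -3), 12) - 42 = 69*(-13/2 - ⅓*12*(36 + √5)) - 42 = 69*(-13/2 + (-144 - 4*√5)) - 42 = 69*(-301/2 - 4*√5) - 42 = (-20769/2 - 276*√5) - 42 = -20853/2 - 276*√5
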